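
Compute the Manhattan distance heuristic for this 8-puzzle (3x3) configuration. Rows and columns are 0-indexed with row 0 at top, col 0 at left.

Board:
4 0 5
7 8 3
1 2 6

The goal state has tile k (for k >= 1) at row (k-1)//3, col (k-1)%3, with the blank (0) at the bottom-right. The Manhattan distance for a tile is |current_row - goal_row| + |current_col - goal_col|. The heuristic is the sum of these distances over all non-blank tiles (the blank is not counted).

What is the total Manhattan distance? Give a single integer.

Tile 4: at (0,0), goal (1,0), distance |0-1|+|0-0| = 1
Tile 5: at (0,2), goal (1,1), distance |0-1|+|2-1| = 2
Tile 7: at (1,0), goal (2,0), distance |1-2|+|0-0| = 1
Tile 8: at (1,1), goal (2,1), distance |1-2|+|1-1| = 1
Tile 3: at (1,2), goal (0,2), distance |1-0|+|2-2| = 1
Tile 1: at (2,0), goal (0,0), distance |2-0|+|0-0| = 2
Tile 2: at (2,1), goal (0,1), distance |2-0|+|1-1| = 2
Tile 6: at (2,2), goal (1,2), distance |2-1|+|2-2| = 1
Sum: 1 + 2 + 1 + 1 + 1 + 2 + 2 + 1 = 11

Answer: 11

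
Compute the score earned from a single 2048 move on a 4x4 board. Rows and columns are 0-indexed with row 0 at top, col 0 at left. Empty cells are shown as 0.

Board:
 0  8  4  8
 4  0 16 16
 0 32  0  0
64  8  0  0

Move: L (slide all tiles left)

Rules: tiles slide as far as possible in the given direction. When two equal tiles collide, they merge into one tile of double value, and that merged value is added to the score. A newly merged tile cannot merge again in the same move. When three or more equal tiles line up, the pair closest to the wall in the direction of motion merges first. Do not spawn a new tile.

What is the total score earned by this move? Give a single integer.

Answer: 32

Derivation:
Slide left:
row 0: [0, 8, 4, 8] -> [8, 4, 8, 0]  score +0 (running 0)
row 1: [4, 0, 16, 16] -> [4, 32, 0, 0]  score +32 (running 32)
row 2: [0, 32, 0, 0] -> [32, 0, 0, 0]  score +0 (running 32)
row 3: [64, 8, 0, 0] -> [64, 8, 0, 0]  score +0 (running 32)
Board after move:
 8  4  8  0
 4 32  0  0
32  0  0  0
64  8  0  0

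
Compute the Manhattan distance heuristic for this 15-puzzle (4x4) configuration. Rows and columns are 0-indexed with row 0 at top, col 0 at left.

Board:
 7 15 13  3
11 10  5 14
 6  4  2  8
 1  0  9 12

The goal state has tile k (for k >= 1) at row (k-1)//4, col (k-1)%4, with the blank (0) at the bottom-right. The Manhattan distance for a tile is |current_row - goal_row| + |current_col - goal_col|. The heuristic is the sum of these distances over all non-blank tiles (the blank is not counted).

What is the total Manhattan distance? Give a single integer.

Answer: 40

Derivation:
Tile 7: at (0,0), goal (1,2), distance |0-1|+|0-2| = 3
Tile 15: at (0,1), goal (3,2), distance |0-3|+|1-2| = 4
Tile 13: at (0,2), goal (3,0), distance |0-3|+|2-0| = 5
Tile 3: at (0,3), goal (0,2), distance |0-0|+|3-2| = 1
Tile 11: at (1,0), goal (2,2), distance |1-2|+|0-2| = 3
Tile 10: at (1,1), goal (2,1), distance |1-2|+|1-1| = 1
Tile 5: at (1,2), goal (1,0), distance |1-1|+|2-0| = 2
Tile 14: at (1,3), goal (3,1), distance |1-3|+|3-1| = 4
Tile 6: at (2,0), goal (1,1), distance |2-1|+|0-1| = 2
Tile 4: at (2,1), goal (0,3), distance |2-0|+|1-3| = 4
Tile 2: at (2,2), goal (0,1), distance |2-0|+|2-1| = 3
Tile 8: at (2,3), goal (1,3), distance |2-1|+|3-3| = 1
Tile 1: at (3,0), goal (0,0), distance |3-0|+|0-0| = 3
Tile 9: at (3,2), goal (2,0), distance |3-2|+|2-0| = 3
Tile 12: at (3,3), goal (2,3), distance |3-2|+|3-3| = 1
Sum: 3 + 4 + 5 + 1 + 3 + 1 + 2 + 4 + 2 + 4 + 3 + 1 + 3 + 3 + 1 = 40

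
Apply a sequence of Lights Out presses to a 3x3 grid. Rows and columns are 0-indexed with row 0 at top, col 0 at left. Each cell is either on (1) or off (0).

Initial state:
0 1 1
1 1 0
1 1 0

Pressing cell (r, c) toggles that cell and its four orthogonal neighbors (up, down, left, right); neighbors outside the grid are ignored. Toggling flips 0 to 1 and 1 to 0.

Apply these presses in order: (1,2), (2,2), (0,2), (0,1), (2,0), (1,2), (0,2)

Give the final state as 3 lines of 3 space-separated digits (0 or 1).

Answer: 1 0 0
0 0 1
0 1 1

Derivation:
After press 1 at (1,2):
0 1 0
1 0 1
1 1 1

After press 2 at (2,2):
0 1 0
1 0 0
1 0 0

After press 3 at (0,2):
0 0 1
1 0 1
1 0 0

After press 4 at (0,1):
1 1 0
1 1 1
1 0 0

After press 5 at (2,0):
1 1 0
0 1 1
0 1 0

After press 6 at (1,2):
1 1 1
0 0 0
0 1 1

After press 7 at (0,2):
1 0 0
0 0 1
0 1 1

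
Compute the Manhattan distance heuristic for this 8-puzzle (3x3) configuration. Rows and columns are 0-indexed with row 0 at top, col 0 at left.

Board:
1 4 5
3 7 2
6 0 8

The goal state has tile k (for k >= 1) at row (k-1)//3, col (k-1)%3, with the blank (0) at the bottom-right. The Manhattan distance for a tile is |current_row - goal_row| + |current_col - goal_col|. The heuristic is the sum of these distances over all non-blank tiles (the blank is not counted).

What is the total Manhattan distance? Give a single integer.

Answer: 15

Derivation:
Tile 1: at (0,0), goal (0,0), distance |0-0|+|0-0| = 0
Tile 4: at (0,1), goal (1,0), distance |0-1|+|1-0| = 2
Tile 5: at (0,2), goal (1,1), distance |0-1|+|2-1| = 2
Tile 3: at (1,0), goal (0,2), distance |1-0|+|0-2| = 3
Tile 7: at (1,1), goal (2,0), distance |1-2|+|1-0| = 2
Tile 2: at (1,2), goal (0,1), distance |1-0|+|2-1| = 2
Tile 6: at (2,0), goal (1,2), distance |2-1|+|0-2| = 3
Tile 8: at (2,2), goal (2,1), distance |2-2|+|2-1| = 1
Sum: 0 + 2 + 2 + 3 + 2 + 2 + 3 + 1 = 15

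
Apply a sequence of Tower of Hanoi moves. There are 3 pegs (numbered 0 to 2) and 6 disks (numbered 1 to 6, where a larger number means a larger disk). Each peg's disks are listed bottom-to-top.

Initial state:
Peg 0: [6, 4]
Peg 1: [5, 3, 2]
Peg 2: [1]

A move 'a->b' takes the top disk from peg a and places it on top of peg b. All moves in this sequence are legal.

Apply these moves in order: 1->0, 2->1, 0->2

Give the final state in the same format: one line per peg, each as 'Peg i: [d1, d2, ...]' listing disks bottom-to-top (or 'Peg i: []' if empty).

Answer: Peg 0: [6, 4]
Peg 1: [5, 3, 1]
Peg 2: [2]

Derivation:
After move 1 (1->0):
Peg 0: [6, 4, 2]
Peg 1: [5, 3]
Peg 2: [1]

After move 2 (2->1):
Peg 0: [6, 4, 2]
Peg 1: [5, 3, 1]
Peg 2: []

After move 3 (0->2):
Peg 0: [6, 4]
Peg 1: [5, 3, 1]
Peg 2: [2]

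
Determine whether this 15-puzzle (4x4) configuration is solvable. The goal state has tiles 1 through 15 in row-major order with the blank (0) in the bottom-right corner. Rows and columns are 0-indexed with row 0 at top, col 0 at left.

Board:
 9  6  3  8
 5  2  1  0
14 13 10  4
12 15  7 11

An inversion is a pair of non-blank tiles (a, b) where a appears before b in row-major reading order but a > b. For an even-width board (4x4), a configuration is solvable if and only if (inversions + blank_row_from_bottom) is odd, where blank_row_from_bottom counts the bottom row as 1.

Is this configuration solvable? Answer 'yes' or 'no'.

Answer: no

Derivation:
Inversions: 41
Blank is in row 1 (0-indexed from top), which is row 3 counting from the bottom (bottom = 1).
41 + 3 = 44, which is even, so the puzzle is not solvable.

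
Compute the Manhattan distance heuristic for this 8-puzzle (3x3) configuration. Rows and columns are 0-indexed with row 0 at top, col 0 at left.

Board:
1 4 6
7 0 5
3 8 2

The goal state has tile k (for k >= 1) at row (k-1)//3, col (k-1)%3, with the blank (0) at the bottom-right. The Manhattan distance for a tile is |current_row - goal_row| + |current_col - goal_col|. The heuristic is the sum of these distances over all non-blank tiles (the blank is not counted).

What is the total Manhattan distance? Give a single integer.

Tile 1: at (0,0), goal (0,0), distance |0-0|+|0-0| = 0
Tile 4: at (0,1), goal (1,0), distance |0-1|+|1-0| = 2
Tile 6: at (0,2), goal (1,2), distance |0-1|+|2-2| = 1
Tile 7: at (1,0), goal (2,0), distance |1-2|+|0-0| = 1
Tile 5: at (1,2), goal (1,1), distance |1-1|+|2-1| = 1
Tile 3: at (2,0), goal (0,2), distance |2-0|+|0-2| = 4
Tile 8: at (2,1), goal (2,1), distance |2-2|+|1-1| = 0
Tile 2: at (2,2), goal (0,1), distance |2-0|+|2-1| = 3
Sum: 0 + 2 + 1 + 1 + 1 + 4 + 0 + 3 = 12

Answer: 12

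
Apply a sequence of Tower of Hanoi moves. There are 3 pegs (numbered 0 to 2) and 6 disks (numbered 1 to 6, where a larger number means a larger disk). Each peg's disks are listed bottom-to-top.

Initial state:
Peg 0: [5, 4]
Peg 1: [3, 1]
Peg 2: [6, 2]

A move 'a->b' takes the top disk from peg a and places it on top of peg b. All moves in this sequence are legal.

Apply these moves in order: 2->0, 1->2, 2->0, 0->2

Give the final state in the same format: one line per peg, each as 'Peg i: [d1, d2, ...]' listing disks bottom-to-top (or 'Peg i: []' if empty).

Answer: Peg 0: [5, 4, 2]
Peg 1: [3]
Peg 2: [6, 1]

Derivation:
After move 1 (2->0):
Peg 0: [5, 4, 2]
Peg 1: [3, 1]
Peg 2: [6]

After move 2 (1->2):
Peg 0: [5, 4, 2]
Peg 1: [3]
Peg 2: [6, 1]

After move 3 (2->0):
Peg 0: [5, 4, 2, 1]
Peg 1: [3]
Peg 2: [6]

After move 4 (0->2):
Peg 0: [5, 4, 2]
Peg 1: [3]
Peg 2: [6, 1]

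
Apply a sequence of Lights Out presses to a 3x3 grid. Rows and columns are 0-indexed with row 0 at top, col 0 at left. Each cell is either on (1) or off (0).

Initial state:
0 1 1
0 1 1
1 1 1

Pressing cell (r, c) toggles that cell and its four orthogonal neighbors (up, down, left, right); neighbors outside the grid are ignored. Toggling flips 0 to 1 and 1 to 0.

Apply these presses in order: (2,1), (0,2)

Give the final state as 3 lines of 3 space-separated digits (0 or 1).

After press 1 at (2,1):
0 1 1
0 0 1
0 0 0

After press 2 at (0,2):
0 0 0
0 0 0
0 0 0

Answer: 0 0 0
0 0 0
0 0 0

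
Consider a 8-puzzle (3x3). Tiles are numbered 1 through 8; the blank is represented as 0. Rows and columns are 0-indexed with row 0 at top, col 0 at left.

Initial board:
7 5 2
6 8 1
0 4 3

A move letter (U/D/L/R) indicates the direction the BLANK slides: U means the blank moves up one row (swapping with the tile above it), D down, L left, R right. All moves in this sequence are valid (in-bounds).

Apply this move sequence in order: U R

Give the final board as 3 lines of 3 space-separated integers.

Answer: 7 5 2
8 0 1
6 4 3

Derivation:
After move 1 (U):
7 5 2
0 8 1
6 4 3

After move 2 (R):
7 5 2
8 0 1
6 4 3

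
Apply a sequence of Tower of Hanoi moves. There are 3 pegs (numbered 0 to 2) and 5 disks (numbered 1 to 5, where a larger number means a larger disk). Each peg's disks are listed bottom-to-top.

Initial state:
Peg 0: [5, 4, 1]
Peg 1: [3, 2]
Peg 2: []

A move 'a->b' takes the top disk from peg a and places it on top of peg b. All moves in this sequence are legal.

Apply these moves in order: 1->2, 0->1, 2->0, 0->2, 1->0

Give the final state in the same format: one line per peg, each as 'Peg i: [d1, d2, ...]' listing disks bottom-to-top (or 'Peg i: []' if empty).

Answer: Peg 0: [5, 4, 1]
Peg 1: [3]
Peg 2: [2]

Derivation:
After move 1 (1->2):
Peg 0: [5, 4, 1]
Peg 1: [3]
Peg 2: [2]

After move 2 (0->1):
Peg 0: [5, 4]
Peg 1: [3, 1]
Peg 2: [2]

After move 3 (2->0):
Peg 0: [5, 4, 2]
Peg 1: [3, 1]
Peg 2: []

After move 4 (0->2):
Peg 0: [5, 4]
Peg 1: [3, 1]
Peg 2: [2]

After move 5 (1->0):
Peg 0: [5, 4, 1]
Peg 1: [3]
Peg 2: [2]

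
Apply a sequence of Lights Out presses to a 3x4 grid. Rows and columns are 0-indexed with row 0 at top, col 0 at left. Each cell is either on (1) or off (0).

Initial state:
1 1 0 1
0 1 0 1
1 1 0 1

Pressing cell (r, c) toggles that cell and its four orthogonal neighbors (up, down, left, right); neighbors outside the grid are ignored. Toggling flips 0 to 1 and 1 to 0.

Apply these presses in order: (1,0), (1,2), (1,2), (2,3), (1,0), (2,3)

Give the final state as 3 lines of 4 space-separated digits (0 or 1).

Answer: 1 1 0 1
0 1 0 1
1 1 0 1

Derivation:
After press 1 at (1,0):
0 1 0 1
1 0 0 1
0 1 0 1

After press 2 at (1,2):
0 1 1 1
1 1 1 0
0 1 1 1

After press 3 at (1,2):
0 1 0 1
1 0 0 1
0 1 0 1

After press 4 at (2,3):
0 1 0 1
1 0 0 0
0 1 1 0

After press 5 at (1,0):
1 1 0 1
0 1 0 0
1 1 1 0

After press 6 at (2,3):
1 1 0 1
0 1 0 1
1 1 0 1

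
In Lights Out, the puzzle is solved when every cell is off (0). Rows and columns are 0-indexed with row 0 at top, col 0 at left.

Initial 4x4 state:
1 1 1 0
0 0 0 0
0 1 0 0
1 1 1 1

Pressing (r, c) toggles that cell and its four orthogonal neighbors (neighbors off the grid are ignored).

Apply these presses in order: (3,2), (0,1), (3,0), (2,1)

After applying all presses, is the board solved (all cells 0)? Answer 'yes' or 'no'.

After press 1 at (3,2):
1 1 1 0
0 0 0 0
0 1 1 0
1 0 0 0

After press 2 at (0,1):
0 0 0 0
0 1 0 0
0 1 1 0
1 0 0 0

After press 3 at (3,0):
0 0 0 0
0 1 0 0
1 1 1 0
0 1 0 0

After press 4 at (2,1):
0 0 0 0
0 0 0 0
0 0 0 0
0 0 0 0

Lights still on: 0

Answer: yes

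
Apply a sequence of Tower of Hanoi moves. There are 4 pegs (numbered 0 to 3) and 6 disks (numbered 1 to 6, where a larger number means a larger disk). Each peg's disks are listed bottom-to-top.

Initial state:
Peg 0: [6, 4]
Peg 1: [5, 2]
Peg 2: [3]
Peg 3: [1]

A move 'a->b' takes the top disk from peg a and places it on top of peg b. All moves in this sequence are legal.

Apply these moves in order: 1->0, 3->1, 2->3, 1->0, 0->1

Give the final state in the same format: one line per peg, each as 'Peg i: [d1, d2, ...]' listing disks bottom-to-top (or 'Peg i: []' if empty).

Answer: Peg 0: [6, 4, 2]
Peg 1: [5, 1]
Peg 2: []
Peg 3: [3]

Derivation:
After move 1 (1->0):
Peg 0: [6, 4, 2]
Peg 1: [5]
Peg 2: [3]
Peg 3: [1]

After move 2 (3->1):
Peg 0: [6, 4, 2]
Peg 1: [5, 1]
Peg 2: [3]
Peg 3: []

After move 3 (2->3):
Peg 0: [6, 4, 2]
Peg 1: [5, 1]
Peg 2: []
Peg 3: [3]

After move 4 (1->0):
Peg 0: [6, 4, 2, 1]
Peg 1: [5]
Peg 2: []
Peg 3: [3]

After move 5 (0->1):
Peg 0: [6, 4, 2]
Peg 1: [5, 1]
Peg 2: []
Peg 3: [3]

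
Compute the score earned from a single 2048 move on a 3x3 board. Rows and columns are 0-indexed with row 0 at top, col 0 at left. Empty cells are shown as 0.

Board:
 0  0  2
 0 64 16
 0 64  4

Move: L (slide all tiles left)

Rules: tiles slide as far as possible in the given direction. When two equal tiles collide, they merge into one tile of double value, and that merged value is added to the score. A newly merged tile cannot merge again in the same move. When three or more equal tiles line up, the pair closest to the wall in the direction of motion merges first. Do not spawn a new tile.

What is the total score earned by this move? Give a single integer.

Answer: 0

Derivation:
Slide left:
row 0: [0, 0, 2] -> [2, 0, 0]  score +0 (running 0)
row 1: [0, 64, 16] -> [64, 16, 0]  score +0 (running 0)
row 2: [0, 64, 4] -> [64, 4, 0]  score +0 (running 0)
Board after move:
 2  0  0
64 16  0
64  4  0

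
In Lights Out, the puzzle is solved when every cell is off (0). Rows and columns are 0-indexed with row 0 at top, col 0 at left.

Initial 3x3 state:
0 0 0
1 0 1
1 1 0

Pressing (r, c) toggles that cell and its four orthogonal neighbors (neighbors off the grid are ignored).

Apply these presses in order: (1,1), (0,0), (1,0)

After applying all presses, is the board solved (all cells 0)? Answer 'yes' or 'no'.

Answer: yes

Derivation:
After press 1 at (1,1):
0 1 0
0 1 0
1 0 0

After press 2 at (0,0):
1 0 0
1 1 0
1 0 0

After press 3 at (1,0):
0 0 0
0 0 0
0 0 0

Lights still on: 0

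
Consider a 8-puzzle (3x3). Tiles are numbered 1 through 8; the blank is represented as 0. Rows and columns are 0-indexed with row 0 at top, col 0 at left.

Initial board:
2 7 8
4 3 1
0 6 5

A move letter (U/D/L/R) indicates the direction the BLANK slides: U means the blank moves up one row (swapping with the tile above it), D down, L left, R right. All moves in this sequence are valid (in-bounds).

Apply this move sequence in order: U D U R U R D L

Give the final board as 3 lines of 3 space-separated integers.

After move 1 (U):
2 7 8
0 3 1
4 6 5

After move 2 (D):
2 7 8
4 3 1
0 6 5

After move 3 (U):
2 7 8
0 3 1
4 6 5

After move 4 (R):
2 7 8
3 0 1
4 6 5

After move 5 (U):
2 0 8
3 7 1
4 6 5

After move 6 (R):
2 8 0
3 7 1
4 6 5

After move 7 (D):
2 8 1
3 7 0
4 6 5

After move 8 (L):
2 8 1
3 0 7
4 6 5

Answer: 2 8 1
3 0 7
4 6 5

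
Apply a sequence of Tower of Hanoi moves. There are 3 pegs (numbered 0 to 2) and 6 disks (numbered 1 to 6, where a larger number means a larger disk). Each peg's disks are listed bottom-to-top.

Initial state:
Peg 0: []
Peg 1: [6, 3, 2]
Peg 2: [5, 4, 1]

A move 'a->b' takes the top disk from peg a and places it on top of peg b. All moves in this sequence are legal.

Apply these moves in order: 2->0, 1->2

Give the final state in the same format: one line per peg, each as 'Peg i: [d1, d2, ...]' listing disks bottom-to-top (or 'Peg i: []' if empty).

Answer: Peg 0: [1]
Peg 1: [6, 3]
Peg 2: [5, 4, 2]

Derivation:
After move 1 (2->0):
Peg 0: [1]
Peg 1: [6, 3, 2]
Peg 2: [5, 4]

After move 2 (1->2):
Peg 0: [1]
Peg 1: [6, 3]
Peg 2: [5, 4, 2]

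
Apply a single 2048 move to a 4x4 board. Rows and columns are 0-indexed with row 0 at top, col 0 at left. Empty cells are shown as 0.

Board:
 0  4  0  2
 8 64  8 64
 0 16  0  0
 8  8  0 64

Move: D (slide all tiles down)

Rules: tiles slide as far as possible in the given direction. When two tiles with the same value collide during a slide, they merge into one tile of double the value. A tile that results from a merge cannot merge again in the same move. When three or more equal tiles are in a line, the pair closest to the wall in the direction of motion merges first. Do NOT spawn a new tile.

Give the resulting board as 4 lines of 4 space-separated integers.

Slide down:
col 0: [0, 8, 0, 8] -> [0, 0, 0, 16]
col 1: [4, 64, 16, 8] -> [4, 64, 16, 8]
col 2: [0, 8, 0, 0] -> [0, 0, 0, 8]
col 3: [2, 64, 0, 64] -> [0, 0, 2, 128]

Answer:   0   4   0   0
  0  64   0   0
  0  16   0   2
 16   8   8 128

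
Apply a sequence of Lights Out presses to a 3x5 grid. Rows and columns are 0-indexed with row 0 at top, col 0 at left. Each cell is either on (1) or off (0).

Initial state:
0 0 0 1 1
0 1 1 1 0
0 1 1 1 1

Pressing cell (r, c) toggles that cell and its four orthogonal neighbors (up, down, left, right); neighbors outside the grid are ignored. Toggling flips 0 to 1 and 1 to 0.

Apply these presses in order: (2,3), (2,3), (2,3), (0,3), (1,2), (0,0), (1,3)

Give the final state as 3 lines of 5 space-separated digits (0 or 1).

After press 1 at (2,3):
0 0 0 1 1
0 1 1 0 0
0 1 0 0 0

After press 2 at (2,3):
0 0 0 1 1
0 1 1 1 0
0 1 1 1 1

After press 3 at (2,3):
0 0 0 1 1
0 1 1 0 0
0 1 0 0 0

After press 4 at (0,3):
0 0 1 0 0
0 1 1 1 0
0 1 0 0 0

After press 5 at (1,2):
0 0 0 0 0
0 0 0 0 0
0 1 1 0 0

After press 6 at (0,0):
1 1 0 0 0
1 0 0 0 0
0 1 1 0 0

After press 7 at (1,3):
1 1 0 1 0
1 0 1 1 1
0 1 1 1 0

Answer: 1 1 0 1 0
1 0 1 1 1
0 1 1 1 0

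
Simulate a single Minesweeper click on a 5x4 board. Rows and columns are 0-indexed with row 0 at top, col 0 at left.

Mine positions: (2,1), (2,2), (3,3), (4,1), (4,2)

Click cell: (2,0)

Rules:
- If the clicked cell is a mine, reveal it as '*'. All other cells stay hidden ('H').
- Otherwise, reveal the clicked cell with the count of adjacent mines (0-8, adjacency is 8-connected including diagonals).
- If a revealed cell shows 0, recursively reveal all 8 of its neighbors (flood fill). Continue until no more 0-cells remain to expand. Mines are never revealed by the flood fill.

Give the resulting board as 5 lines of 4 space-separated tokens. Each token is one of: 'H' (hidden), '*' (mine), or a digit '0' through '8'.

H H H H
H H H H
1 H H H
H H H H
H H H H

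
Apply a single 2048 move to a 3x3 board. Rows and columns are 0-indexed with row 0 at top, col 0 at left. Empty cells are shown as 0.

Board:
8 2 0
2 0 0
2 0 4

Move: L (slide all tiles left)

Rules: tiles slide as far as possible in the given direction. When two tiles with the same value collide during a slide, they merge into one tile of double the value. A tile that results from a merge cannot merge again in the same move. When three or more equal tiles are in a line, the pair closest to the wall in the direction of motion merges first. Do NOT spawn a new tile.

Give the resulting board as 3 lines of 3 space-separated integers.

Answer: 8 2 0
2 0 0
2 4 0

Derivation:
Slide left:
row 0: [8, 2, 0] -> [8, 2, 0]
row 1: [2, 0, 0] -> [2, 0, 0]
row 2: [2, 0, 4] -> [2, 4, 0]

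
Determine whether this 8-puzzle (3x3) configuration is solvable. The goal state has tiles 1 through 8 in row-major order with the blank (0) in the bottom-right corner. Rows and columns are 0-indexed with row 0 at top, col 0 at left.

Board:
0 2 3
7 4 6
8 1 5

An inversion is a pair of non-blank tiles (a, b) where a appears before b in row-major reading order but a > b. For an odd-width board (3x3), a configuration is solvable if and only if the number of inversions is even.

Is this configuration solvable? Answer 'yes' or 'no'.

Inversions (pairs i<j in row-major order where tile[i] > tile[j] > 0): 11
11 is odd, so the puzzle is not solvable.

Answer: no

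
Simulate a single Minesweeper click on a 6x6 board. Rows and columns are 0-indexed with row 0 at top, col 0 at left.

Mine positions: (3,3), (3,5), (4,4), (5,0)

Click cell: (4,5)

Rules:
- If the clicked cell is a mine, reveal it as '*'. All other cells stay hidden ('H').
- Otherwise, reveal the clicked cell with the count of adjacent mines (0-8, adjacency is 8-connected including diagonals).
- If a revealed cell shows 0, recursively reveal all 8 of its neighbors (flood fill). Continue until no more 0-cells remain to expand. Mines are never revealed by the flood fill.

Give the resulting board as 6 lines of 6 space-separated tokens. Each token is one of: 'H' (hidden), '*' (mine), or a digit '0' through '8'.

H H H H H H
H H H H H H
H H H H H H
H H H H H H
H H H H H 2
H H H H H H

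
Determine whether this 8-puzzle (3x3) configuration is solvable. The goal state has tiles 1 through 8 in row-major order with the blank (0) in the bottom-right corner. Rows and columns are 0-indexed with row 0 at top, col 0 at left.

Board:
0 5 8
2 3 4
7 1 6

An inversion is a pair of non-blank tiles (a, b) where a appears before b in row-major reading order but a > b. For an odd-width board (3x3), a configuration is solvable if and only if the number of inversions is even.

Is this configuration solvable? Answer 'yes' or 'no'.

Inversions (pairs i<j in row-major order where tile[i] > tile[j] > 0): 15
15 is odd, so the puzzle is not solvable.

Answer: no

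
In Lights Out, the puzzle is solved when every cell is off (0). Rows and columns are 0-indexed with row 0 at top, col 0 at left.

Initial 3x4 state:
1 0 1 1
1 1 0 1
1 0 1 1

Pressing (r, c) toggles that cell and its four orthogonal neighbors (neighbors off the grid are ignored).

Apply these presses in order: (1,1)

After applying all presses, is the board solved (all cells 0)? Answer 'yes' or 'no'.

Answer: no

Derivation:
After press 1 at (1,1):
1 1 1 1
0 0 1 1
1 1 1 1

Lights still on: 10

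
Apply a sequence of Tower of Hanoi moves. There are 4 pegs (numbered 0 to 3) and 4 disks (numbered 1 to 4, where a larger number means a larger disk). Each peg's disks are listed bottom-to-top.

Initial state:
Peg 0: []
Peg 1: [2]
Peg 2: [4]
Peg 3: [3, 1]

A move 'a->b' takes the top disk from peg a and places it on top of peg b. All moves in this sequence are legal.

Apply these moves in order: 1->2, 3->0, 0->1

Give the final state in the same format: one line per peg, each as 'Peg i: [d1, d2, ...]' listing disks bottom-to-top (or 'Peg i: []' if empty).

Answer: Peg 0: []
Peg 1: [1]
Peg 2: [4, 2]
Peg 3: [3]

Derivation:
After move 1 (1->2):
Peg 0: []
Peg 1: []
Peg 2: [4, 2]
Peg 3: [3, 1]

After move 2 (3->0):
Peg 0: [1]
Peg 1: []
Peg 2: [4, 2]
Peg 3: [3]

After move 3 (0->1):
Peg 0: []
Peg 1: [1]
Peg 2: [4, 2]
Peg 3: [3]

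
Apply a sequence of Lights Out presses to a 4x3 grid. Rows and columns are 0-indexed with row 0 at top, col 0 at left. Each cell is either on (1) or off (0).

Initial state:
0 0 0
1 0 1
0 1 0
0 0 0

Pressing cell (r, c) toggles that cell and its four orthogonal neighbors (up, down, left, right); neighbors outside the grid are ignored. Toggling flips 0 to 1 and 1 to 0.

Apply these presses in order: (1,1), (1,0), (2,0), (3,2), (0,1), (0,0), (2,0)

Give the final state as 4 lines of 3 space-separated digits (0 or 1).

After press 1 at (1,1):
0 1 0
0 1 0
0 0 0
0 0 0

After press 2 at (1,0):
1 1 0
1 0 0
1 0 0
0 0 0

After press 3 at (2,0):
1 1 0
0 0 0
0 1 0
1 0 0

After press 4 at (3,2):
1 1 0
0 0 0
0 1 1
1 1 1

After press 5 at (0,1):
0 0 1
0 1 0
0 1 1
1 1 1

After press 6 at (0,0):
1 1 1
1 1 0
0 1 1
1 1 1

After press 7 at (2,0):
1 1 1
0 1 0
1 0 1
0 1 1

Answer: 1 1 1
0 1 0
1 0 1
0 1 1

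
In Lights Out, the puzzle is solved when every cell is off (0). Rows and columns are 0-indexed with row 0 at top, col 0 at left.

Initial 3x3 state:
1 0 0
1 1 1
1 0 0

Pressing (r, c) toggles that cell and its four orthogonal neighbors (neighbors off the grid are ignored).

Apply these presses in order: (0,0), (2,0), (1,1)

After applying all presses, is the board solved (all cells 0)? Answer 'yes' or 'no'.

Answer: yes

Derivation:
After press 1 at (0,0):
0 1 0
0 1 1
1 0 0

After press 2 at (2,0):
0 1 0
1 1 1
0 1 0

After press 3 at (1,1):
0 0 0
0 0 0
0 0 0

Lights still on: 0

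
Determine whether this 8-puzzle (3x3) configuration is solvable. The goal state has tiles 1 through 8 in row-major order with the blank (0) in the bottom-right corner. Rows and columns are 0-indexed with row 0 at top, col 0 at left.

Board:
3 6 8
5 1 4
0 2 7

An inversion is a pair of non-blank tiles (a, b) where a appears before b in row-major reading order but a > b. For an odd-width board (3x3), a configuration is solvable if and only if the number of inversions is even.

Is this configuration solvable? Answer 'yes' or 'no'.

Inversions (pairs i<j in row-major order where tile[i] > tile[j] > 0): 15
15 is odd, so the puzzle is not solvable.

Answer: no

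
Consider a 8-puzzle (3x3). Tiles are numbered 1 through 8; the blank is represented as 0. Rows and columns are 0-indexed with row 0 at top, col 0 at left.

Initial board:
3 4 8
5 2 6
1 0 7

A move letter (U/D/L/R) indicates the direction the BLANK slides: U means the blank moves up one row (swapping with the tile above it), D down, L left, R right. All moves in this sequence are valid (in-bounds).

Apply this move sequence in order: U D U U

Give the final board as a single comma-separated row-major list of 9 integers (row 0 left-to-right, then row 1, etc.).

Answer: 3, 0, 8, 5, 4, 6, 1, 2, 7

Derivation:
After move 1 (U):
3 4 8
5 0 6
1 2 7

After move 2 (D):
3 4 8
5 2 6
1 0 7

After move 3 (U):
3 4 8
5 0 6
1 2 7

After move 4 (U):
3 0 8
5 4 6
1 2 7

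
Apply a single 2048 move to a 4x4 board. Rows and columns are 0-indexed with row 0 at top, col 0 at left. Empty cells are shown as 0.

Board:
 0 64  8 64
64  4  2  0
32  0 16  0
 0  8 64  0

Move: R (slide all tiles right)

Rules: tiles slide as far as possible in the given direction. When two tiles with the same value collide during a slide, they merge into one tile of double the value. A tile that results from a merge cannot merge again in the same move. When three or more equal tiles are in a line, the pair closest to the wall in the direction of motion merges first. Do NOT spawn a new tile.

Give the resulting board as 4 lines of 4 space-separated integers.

Answer:  0 64  8 64
 0 64  4  2
 0  0 32 16
 0  0  8 64

Derivation:
Slide right:
row 0: [0, 64, 8, 64] -> [0, 64, 8, 64]
row 1: [64, 4, 2, 0] -> [0, 64, 4, 2]
row 2: [32, 0, 16, 0] -> [0, 0, 32, 16]
row 3: [0, 8, 64, 0] -> [0, 0, 8, 64]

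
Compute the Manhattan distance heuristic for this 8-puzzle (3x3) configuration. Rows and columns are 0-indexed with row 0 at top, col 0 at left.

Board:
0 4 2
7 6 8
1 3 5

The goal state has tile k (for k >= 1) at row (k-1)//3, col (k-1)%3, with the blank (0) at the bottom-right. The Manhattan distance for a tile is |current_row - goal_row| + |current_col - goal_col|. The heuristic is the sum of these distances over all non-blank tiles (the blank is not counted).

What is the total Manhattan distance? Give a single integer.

Answer: 14

Derivation:
Tile 4: (0,1)->(1,0) = 2
Tile 2: (0,2)->(0,1) = 1
Tile 7: (1,0)->(2,0) = 1
Tile 6: (1,1)->(1,2) = 1
Tile 8: (1,2)->(2,1) = 2
Tile 1: (2,0)->(0,0) = 2
Tile 3: (2,1)->(0,2) = 3
Tile 5: (2,2)->(1,1) = 2
Sum: 2 + 1 + 1 + 1 + 2 + 2 + 3 + 2 = 14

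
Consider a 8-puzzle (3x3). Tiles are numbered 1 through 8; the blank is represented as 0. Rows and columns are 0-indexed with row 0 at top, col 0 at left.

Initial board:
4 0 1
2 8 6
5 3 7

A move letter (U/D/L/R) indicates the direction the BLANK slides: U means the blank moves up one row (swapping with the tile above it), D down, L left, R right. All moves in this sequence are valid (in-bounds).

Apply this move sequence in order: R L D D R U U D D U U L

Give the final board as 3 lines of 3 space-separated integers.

Answer: 4 0 8
2 3 1
5 7 6

Derivation:
After move 1 (R):
4 1 0
2 8 6
5 3 7

After move 2 (L):
4 0 1
2 8 6
5 3 7

After move 3 (D):
4 8 1
2 0 6
5 3 7

After move 4 (D):
4 8 1
2 3 6
5 0 7

After move 5 (R):
4 8 1
2 3 6
5 7 0

After move 6 (U):
4 8 1
2 3 0
5 7 6

After move 7 (U):
4 8 0
2 3 1
5 7 6

After move 8 (D):
4 8 1
2 3 0
5 7 6

After move 9 (D):
4 8 1
2 3 6
5 7 0

After move 10 (U):
4 8 1
2 3 0
5 7 6

After move 11 (U):
4 8 0
2 3 1
5 7 6

After move 12 (L):
4 0 8
2 3 1
5 7 6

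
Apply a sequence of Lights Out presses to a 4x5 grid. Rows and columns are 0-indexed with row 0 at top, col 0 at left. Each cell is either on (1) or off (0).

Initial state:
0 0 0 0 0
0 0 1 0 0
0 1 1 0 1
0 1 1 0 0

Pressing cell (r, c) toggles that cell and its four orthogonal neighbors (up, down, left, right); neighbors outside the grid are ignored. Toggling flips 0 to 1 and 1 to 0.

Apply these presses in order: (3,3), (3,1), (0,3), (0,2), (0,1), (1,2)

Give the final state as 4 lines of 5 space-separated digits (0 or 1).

Answer: 1 0 0 0 1
0 0 1 0 0
0 0 0 1 1
1 0 1 1 1

Derivation:
After press 1 at (3,3):
0 0 0 0 0
0 0 1 0 0
0 1 1 1 1
0 1 0 1 1

After press 2 at (3,1):
0 0 0 0 0
0 0 1 0 0
0 0 1 1 1
1 0 1 1 1

After press 3 at (0,3):
0 0 1 1 1
0 0 1 1 0
0 0 1 1 1
1 0 1 1 1

After press 4 at (0,2):
0 1 0 0 1
0 0 0 1 0
0 0 1 1 1
1 0 1 1 1

After press 5 at (0,1):
1 0 1 0 1
0 1 0 1 0
0 0 1 1 1
1 0 1 1 1

After press 6 at (1,2):
1 0 0 0 1
0 0 1 0 0
0 0 0 1 1
1 0 1 1 1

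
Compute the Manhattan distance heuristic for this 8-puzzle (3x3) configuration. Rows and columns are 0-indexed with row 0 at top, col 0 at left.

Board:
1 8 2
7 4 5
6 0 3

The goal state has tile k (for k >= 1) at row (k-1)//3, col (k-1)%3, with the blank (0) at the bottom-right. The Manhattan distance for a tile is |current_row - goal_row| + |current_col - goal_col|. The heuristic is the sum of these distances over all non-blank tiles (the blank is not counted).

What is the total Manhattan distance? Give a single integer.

Answer: 11

Derivation:
Tile 1: at (0,0), goal (0,0), distance |0-0|+|0-0| = 0
Tile 8: at (0,1), goal (2,1), distance |0-2|+|1-1| = 2
Tile 2: at (0,2), goal (0,1), distance |0-0|+|2-1| = 1
Tile 7: at (1,0), goal (2,0), distance |1-2|+|0-0| = 1
Tile 4: at (1,1), goal (1,0), distance |1-1|+|1-0| = 1
Tile 5: at (1,2), goal (1,1), distance |1-1|+|2-1| = 1
Tile 6: at (2,0), goal (1,2), distance |2-1|+|0-2| = 3
Tile 3: at (2,2), goal (0,2), distance |2-0|+|2-2| = 2
Sum: 0 + 2 + 1 + 1 + 1 + 1 + 3 + 2 = 11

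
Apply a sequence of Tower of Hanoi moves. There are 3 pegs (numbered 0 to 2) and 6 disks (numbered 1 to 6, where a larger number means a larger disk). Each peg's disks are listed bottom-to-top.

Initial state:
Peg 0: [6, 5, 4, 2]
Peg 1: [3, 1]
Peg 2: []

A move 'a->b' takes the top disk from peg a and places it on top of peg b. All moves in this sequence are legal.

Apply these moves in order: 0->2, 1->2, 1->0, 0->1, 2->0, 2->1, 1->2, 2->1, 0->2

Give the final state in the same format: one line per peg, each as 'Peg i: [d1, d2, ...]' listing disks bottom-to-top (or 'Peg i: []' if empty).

Answer: Peg 0: [6, 5, 4]
Peg 1: [3, 2]
Peg 2: [1]

Derivation:
After move 1 (0->2):
Peg 0: [6, 5, 4]
Peg 1: [3, 1]
Peg 2: [2]

After move 2 (1->2):
Peg 0: [6, 5, 4]
Peg 1: [3]
Peg 2: [2, 1]

After move 3 (1->0):
Peg 0: [6, 5, 4, 3]
Peg 1: []
Peg 2: [2, 1]

After move 4 (0->1):
Peg 0: [6, 5, 4]
Peg 1: [3]
Peg 2: [2, 1]

After move 5 (2->0):
Peg 0: [6, 5, 4, 1]
Peg 1: [3]
Peg 2: [2]

After move 6 (2->1):
Peg 0: [6, 5, 4, 1]
Peg 1: [3, 2]
Peg 2: []

After move 7 (1->2):
Peg 0: [6, 5, 4, 1]
Peg 1: [3]
Peg 2: [2]

After move 8 (2->1):
Peg 0: [6, 5, 4, 1]
Peg 1: [3, 2]
Peg 2: []

After move 9 (0->2):
Peg 0: [6, 5, 4]
Peg 1: [3, 2]
Peg 2: [1]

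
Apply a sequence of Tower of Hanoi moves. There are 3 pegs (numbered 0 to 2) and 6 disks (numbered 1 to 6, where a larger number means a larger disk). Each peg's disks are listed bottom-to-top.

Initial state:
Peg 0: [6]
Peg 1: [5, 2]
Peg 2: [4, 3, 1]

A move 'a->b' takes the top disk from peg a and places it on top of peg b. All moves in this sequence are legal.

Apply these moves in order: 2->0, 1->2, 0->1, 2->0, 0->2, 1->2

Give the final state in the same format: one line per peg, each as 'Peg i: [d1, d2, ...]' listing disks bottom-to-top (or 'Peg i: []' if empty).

Answer: Peg 0: [6]
Peg 1: [5]
Peg 2: [4, 3, 2, 1]

Derivation:
After move 1 (2->0):
Peg 0: [6, 1]
Peg 1: [5, 2]
Peg 2: [4, 3]

After move 2 (1->2):
Peg 0: [6, 1]
Peg 1: [5]
Peg 2: [4, 3, 2]

After move 3 (0->1):
Peg 0: [6]
Peg 1: [5, 1]
Peg 2: [4, 3, 2]

After move 4 (2->0):
Peg 0: [6, 2]
Peg 1: [5, 1]
Peg 2: [4, 3]

After move 5 (0->2):
Peg 0: [6]
Peg 1: [5, 1]
Peg 2: [4, 3, 2]

After move 6 (1->2):
Peg 0: [6]
Peg 1: [5]
Peg 2: [4, 3, 2, 1]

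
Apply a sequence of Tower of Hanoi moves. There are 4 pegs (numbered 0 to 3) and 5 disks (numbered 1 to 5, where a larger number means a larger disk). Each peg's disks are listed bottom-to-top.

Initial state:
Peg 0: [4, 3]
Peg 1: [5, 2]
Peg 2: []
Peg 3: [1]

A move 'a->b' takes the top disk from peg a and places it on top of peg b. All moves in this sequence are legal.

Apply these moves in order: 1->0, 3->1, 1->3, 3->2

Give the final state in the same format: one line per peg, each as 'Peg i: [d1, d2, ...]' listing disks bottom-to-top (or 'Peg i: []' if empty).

After move 1 (1->0):
Peg 0: [4, 3, 2]
Peg 1: [5]
Peg 2: []
Peg 3: [1]

After move 2 (3->1):
Peg 0: [4, 3, 2]
Peg 1: [5, 1]
Peg 2: []
Peg 3: []

After move 3 (1->3):
Peg 0: [4, 3, 2]
Peg 1: [5]
Peg 2: []
Peg 3: [1]

After move 4 (3->2):
Peg 0: [4, 3, 2]
Peg 1: [5]
Peg 2: [1]
Peg 3: []

Answer: Peg 0: [4, 3, 2]
Peg 1: [5]
Peg 2: [1]
Peg 3: []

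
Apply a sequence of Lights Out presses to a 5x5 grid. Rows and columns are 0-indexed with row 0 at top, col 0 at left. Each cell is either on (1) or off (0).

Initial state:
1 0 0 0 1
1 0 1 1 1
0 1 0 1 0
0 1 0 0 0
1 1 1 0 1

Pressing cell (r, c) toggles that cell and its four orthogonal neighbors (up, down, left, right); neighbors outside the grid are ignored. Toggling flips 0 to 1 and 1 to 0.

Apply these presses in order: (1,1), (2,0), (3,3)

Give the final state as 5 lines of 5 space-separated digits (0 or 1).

Answer: 1 1 0 0 1
1 1 0 1 1
1 1 0 0 0
1 1 1 1 1
1 1 1 1 1

Derivation:
After press 1 at (1,1):
1 1 0 0 1
0 1 0 1 1
0 0 0 1 0
0 1 0 0 0
1 1 1 0 1

After press 2 at (2,0):
1 1 0 0 1
1 1 0 1 1
1 1 0 1 0
1 1 0 0 0
1 1 1 0 1

After press 3 at (3,3):
1 1 0 0 1
1 1 0 1 1
1 1 0 0 0
1 1 1 1 1
1 1 1 1 1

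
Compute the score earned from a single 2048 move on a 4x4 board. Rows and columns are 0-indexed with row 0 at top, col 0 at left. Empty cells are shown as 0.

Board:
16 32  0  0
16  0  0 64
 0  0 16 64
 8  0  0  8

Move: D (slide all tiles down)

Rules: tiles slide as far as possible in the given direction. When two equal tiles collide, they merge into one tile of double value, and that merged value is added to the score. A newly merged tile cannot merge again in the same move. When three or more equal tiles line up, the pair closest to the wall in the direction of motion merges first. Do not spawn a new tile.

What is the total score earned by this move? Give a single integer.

Answer: 160

Derivation:
Slide down:
col 0: [16, 16, 0, 8] -> [0, 0, 32, 8]  score +32 (running 32)
col 1: [32, 0, 0, 0] -> [0, 0, 0, 32]  score +0 (running 32)
col 2: [0, 0, 16, 0] -> [0, 0, 0, 16]  score +0 (running 32)
col 3: [0, 64, 64, 8] -> [0, 0, 128, 8]  score +128 (running 160)
Board after move:
  0   0   0   0
  0   0   0   0
 32   0   0 128
  8  32  16   8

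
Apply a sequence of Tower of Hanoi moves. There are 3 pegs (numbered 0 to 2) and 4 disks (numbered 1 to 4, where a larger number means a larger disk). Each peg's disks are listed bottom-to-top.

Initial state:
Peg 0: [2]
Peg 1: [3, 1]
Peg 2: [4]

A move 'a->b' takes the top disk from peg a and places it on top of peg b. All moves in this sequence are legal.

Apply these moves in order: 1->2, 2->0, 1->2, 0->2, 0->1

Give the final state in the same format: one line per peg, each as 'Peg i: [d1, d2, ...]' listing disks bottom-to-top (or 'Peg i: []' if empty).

After move 1 (1->2):
Peg 0: [2]
Peg 1: [3]
Peg 2: [4, 1]

After move 2 (2->0):
Peg 0: [2, 1]
Peg 1: [3]
Peg 2: [4]

After move 3 (1->2):
Peg 0: [2, 1]
Peg 1: []
Peg 2: [4, 3]

After move 4 (0->2):
Peg 0: [2]
Peg 1: []
Peg 2: [4, 3, 1]

After move 5 (0->1):
Peg 0: []
Peg 1: [2]
Peg 2: [4, 3, 1]

Answer: Peg 0: []
Peg 1: [2]
Peg 2: [4, 3, 1]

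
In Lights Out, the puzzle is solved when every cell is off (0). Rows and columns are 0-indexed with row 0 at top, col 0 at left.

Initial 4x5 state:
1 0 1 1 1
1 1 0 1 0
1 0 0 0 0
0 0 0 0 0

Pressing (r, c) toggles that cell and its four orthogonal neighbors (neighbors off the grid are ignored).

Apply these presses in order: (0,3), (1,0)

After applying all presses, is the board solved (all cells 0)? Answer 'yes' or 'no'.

Answer: yes

Derivation:
After press 1 at (0,3):
1 0 0 0 0
1 1 0 0 0
1 0 0 0 0
0 0 0 0 0

After press 2 at (1,0):
0 0 0 0 0
0 0 0 0 0
0 0 0 0 0
0 0 0 0 0

Lights still on: 0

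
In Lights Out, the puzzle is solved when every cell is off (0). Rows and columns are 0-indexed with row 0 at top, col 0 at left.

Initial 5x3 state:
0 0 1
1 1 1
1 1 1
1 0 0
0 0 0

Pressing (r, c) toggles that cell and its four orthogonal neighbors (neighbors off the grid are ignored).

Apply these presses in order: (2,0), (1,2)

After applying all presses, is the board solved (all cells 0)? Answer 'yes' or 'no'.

Answer: yes

Derivation:
After press 1 at (2,0):
0 0 1
0 1 1
0 0 1
0 0 0
0 0 0

After press 2 at (1,2):
0 0 0
0 0 0
0 0 0
0 0 0
0 0 0

Lights still on: 0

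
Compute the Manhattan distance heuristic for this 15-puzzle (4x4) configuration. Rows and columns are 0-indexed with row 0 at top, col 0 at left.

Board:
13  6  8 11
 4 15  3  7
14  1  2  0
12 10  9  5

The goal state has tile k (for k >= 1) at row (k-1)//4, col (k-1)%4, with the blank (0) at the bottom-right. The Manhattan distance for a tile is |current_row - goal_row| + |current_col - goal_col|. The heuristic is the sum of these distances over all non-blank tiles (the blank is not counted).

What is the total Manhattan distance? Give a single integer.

Answer: 39

Derivation:
Tile 13: at (0,0), goal (3,0), distance |0-3|+|0-0| = 3
Tile 6: at (0,1), goal (1,1), distance |0-1|+|1-1| = 1
Tile 8: at (0,2), goal (1,3), distance |0-1|+|2-3| = 2
Tile 11: at (0,3), goal (2,2), distance |0-2|+|3-2| = 3
Tile 4: at (1,0), goal (0,3), distance |1-0|+|0-3| = 4
Tile 15: at (1,1), goal (3,2), distance |1-3|+|1-2| = 3
Tile 3: at (1,2), goal (0,2), distance |1-0|+|2-2| = 1
Tile 7: at (1,3), goal (1,2), distance |1-1|+|3-2| = 1
Tile 14: at (2,0), goal (3,1), distance |2-3|+|0-1| = 2
Tile 1: at (2,1), goal (0,0), distance |2-0|+|1-0| = 3
Tile 2: at (2,2), goal (0,1), distance |2-0|+|2-1| = 3
Tile 12: at (3,0), goal (2,3), distance |3-2|+|0-3| = 4
Tile 10: at (3,1), goal (2,1), distance |3-2|+|1-1| = 1
Tile 9: at (3,2), goal (2,0), distance |3-2|+|2-0| = 3
Tile 5: at (3,3), goal (1,0), distance |3-1|+|3-0| = 5
Sum: 3 + 1 + 2 + 3 + 4 + 3 + 1 + 1 + 2 + 3 + 3 + 4 + 1 + 3 + 5 = 39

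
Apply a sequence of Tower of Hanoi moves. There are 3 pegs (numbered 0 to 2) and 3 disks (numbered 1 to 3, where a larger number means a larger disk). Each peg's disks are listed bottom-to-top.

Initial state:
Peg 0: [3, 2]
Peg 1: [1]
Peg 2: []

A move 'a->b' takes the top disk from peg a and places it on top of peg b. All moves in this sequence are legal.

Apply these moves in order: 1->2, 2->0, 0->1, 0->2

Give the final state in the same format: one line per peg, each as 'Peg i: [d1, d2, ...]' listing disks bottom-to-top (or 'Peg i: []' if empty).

Answer: Peg 0: [3]
Peg 1: [1]
Peg 2: [2]

Derivation:
After move 1 (1->2):
Peg 0: [3, 2]
Peg 1: []
Peg 2: [1]

After move 2 (2->0):
Peg 0: [3, 2, 1]
Peg 1: []
Peg 2: []

After move 3 (0->1):
Peg 0: [3, 2]
Peg 1: [1]
Peg 2: []

After move 4 (0->2):
Peg 0: [3]
Peg 1: [1]
Peg 2: [2]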